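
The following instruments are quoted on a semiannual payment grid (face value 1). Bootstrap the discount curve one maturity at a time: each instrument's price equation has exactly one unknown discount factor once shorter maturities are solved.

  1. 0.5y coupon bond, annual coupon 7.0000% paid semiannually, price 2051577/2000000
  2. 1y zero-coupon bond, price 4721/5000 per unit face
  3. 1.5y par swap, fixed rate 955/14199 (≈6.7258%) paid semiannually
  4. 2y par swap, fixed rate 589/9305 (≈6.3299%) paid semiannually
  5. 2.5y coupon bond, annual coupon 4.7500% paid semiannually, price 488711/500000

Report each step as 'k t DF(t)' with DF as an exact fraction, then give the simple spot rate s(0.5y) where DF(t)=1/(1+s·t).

step 1 [0.5y] bond c/2=7/200: DF=(2051577/2000000 − 7/200·(0))/(1+7/200) = 9911/10000 ≈ 0.991100
step 2 [1y] zero: DF = P = 4721/5000 ≈ 0.944200
step 3 [1.5y] swap r/2=955/28398: DF=(1 − 955/28398·(0.991100+0.944200))/(1+955/28398) = 1809/2000 ≈ 0.904500
step 4 [2y] swap r/2=589/18610: DF=(1 − 589/18610·(0.991100+0.944200+0.904500))/(1+589/18610) = 4411/5000 ≈ 0.882200
step 5 [2.5y] bond c/2=19/800: DF=(488711/500000 − 19/800·(0.991100+0.944200+0.904500+0.882200))/(1+19/800) = 2171/2500 ≈ 0.868400

1 1/2 9911/10000
2 1 4721/5000
3 3/2 1809/2000
4 2 4411/5000
5 5/2 2171/2500
s(0.5y) = (1/(9911/10000) − 1)/(1/2) = 178/9911 ≈ 1.7960%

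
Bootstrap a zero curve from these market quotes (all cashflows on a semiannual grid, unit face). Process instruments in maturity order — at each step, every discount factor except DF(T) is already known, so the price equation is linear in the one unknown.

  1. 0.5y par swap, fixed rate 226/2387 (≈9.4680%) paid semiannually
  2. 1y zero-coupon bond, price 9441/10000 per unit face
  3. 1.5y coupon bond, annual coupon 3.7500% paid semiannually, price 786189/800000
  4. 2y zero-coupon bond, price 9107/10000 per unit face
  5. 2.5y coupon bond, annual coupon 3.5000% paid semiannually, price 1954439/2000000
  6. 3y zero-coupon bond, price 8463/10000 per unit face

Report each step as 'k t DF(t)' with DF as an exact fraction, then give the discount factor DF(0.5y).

step 1 [0.5y] swap r/2=113/2387: DF=(1 − 113/2387·(0))/(1+113/2387) = 2387/2500 ≈ 0.954800
step 2 [1y] zero: DF = P = 9441/10000 ≈ 0.944100
step 3 [1.5y] bond c/2=3/160: DF=(786189/800000 − 3/160·(0.954800+0.944100))/(1+3/160) = 9297/10000 ≈ 0.929700
step 4 [2y] zero: DF = P = 9107/10000 ≈ 0.910700
step 5 [2.5y] bond c/2=7/400: DF=(1954439/2000000 − 7/400·(0.954800+0.944100+0.929700+0.910700))/(1+7/400) = 8961/10000 ≈ 0.896100
step 6 [3y] zero: DF = P = 8463/10000 ≈ 0.846300

1 1/2 2387/2500
2 1 9441/10000
3 3/2 9297/10000
4 2 9107/10000
5 5/2 8961/10000
6 3 8463/10000
DF(0.5y) = 2387/2500 ≈ 0.954800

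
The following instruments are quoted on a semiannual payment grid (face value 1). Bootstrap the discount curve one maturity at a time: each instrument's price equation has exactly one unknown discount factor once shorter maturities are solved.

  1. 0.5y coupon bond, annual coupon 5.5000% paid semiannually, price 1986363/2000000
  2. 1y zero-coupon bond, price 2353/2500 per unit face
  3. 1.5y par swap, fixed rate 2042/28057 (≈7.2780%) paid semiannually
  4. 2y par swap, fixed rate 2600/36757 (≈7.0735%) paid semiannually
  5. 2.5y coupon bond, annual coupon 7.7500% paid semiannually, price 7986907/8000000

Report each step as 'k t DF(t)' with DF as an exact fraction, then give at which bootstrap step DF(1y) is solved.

1 1/2 4833/5000
2 1 2353/2500
3 3/2 8979/10000
4 2 87/100
5 5/2 103/125
DF(1y) is solved at step 2

step 1 [0.5y] bond c/2=11/400: DF=(1986363/2000000 − 11/400·(0))/(1+11/400) = 4833/5000 ≈ 0.966600
step 2 [1y] zero: DF = P = 2353/2500 ≈ 0.941200
step 3 [1.5y] swap r/2=1021/28057: DF=(1 − 1021/28057·(0.966600+0.941200))/(1+1021/28057) = 8979/10000 ≈ 0.897900
step 4 [2y] swap r/2=1300/36757: DF=(1 − 1300/36757·(0.966600+0.941200+0.897900))/(1+1300/36757) = 87/100 ≈ 0.870000
step 5 [2.5y] bond c/2=31/800: DF=(7986907/8000000 − 31/800·(0.966600+0.941200+0.897900+0.870000))/(1+31/800) = 103/125 ≈ 0.824000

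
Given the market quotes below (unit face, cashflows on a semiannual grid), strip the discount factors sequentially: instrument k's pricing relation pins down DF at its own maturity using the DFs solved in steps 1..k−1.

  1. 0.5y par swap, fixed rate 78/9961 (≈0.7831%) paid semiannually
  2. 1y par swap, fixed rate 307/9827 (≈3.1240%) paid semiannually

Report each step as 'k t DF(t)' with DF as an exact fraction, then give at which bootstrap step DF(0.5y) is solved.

1 1/2 9961/10000
2 1 9693/10000
DF(0.5y) is solved at step 1

step 1 [0.5y] swap r/2=39/9961: DF=(1 − 39/9961·(0))/(1+39/9961) = 9961/10000 ≈ 0.996100
step 2 [1y] swap r/2=307/19654: DF=(1 − 307/19654·(0.996100))/(1+307/19654) = 9693/10000 ≈ 0.969300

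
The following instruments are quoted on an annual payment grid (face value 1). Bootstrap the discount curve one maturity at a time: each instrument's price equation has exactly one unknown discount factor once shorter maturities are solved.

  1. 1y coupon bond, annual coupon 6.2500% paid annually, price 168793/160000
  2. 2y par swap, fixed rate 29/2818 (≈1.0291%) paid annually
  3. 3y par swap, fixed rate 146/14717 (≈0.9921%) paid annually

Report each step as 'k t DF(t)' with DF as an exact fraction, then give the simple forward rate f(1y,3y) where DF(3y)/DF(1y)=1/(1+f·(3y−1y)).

1 1 9929/10000
2 2 9797/10000
3 3 2427/2500
f(1y,3y) = ((9929/10000)/(2427/2500) − 1)/(2) = 221/19416 ≈ 1.1382%

step 1 [1y] bond c/1=1/16: DF=(168793/160000 − 1/16·(0))/(1+1/16) = 9929/10000 ≈ 0.992900
step 2 [2y] swap r/1=29/2818: DF=(1 − 29/2818·(0.992900))/(1+29/2818) = 9797/10000 ≈ 0.979700
step 3 [3y] swap r/1=146/14717: DF=(1 − 146/14717·(0.992900+0.979700))/(1+146/14717) = 2427/2500 ≈ 0.970800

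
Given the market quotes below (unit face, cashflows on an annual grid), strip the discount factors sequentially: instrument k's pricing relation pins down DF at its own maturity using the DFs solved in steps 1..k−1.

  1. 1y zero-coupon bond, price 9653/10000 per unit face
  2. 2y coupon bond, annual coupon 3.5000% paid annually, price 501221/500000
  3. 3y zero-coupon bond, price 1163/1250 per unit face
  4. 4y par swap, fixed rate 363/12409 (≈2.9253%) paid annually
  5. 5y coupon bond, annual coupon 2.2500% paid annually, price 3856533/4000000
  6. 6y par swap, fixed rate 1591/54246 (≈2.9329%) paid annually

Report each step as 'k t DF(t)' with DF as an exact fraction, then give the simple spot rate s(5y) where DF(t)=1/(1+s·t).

step 1 [1y] zero: DF = P = 9653/10000 ≈ 0.965300
step 2 [2y] bond c/1=7/200: DF=(501221/500000 − 7/200·(0.965300))/(1+7/200) = 9359/10000 ≈ 0.935900
step 3 [3y] zero: DF = P = 1163/1250 ≈ 0.930400
step 4 [4y] swap r/1=363/12409: DF=(1 − 363/12409·(0.965300+0.935900+0.930400))/(1+363/12409) = 8911/10000 ≈ 0.891100
step 5 [5y] bond c/1=9/400: DF=(3856533/4000000 − 9/400·(0.965300+0.935900+0.930400+0.891100))/(1+9/400) = 861/1000 ≈ 0.861000
step 6 [6y] swap r/1=1591/54246: DF=(1 − 1591/54246·(0.965300+0.935900+0.930400+0.891100+0.861000))/(1+1591/54246) = 8409/10000 ≈ 0.840900

1 1 9653/10000
2 2 9359/10000
3 3 1163/1250
4 4 8911/10000
5 5 861/1000
6 6 8409/10000
s(5y) = (1/(861/1000) − 1)/(5) = 139/4305 ≈ 3.2288%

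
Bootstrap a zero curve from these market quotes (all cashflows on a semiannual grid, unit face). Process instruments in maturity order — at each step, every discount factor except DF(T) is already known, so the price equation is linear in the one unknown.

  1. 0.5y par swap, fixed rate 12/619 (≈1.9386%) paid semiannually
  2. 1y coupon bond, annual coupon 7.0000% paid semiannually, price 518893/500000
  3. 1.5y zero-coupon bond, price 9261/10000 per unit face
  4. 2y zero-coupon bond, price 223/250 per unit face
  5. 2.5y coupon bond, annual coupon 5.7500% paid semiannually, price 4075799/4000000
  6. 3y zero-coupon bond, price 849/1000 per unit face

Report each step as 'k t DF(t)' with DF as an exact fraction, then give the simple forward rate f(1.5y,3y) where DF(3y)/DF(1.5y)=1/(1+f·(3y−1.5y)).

1 1/2 619/625
2 1 2423/2500
3 3/2 9261/10000
4 2 223/250
5 5/2 8849/10000
6 3 849/1000
f(1.5y,3y) = ((9261/10000)/(849/1000) − 1)/(3/2) = 257/4245 ≈ 6.0542%

step 1 [0.5y] swap r/2=6/619: DF=(1 − 6/619·(0))/(1+6/619) = 619/625 ≈ 0.990400
step 2 [1y] bond c/2=7/200: DF=(518893/500000 − 7/200·(0.990400))/(1+7/200) = 2423/2500 ≈ 0.969200
step 3 [1.5y] zero: DF = P = 9261/10000 ≈ 0.926100
step 4 [2y] zero: DF = P = 223/250 ≈ 0.892000
step 5 [2.5y] bond c/2=23/800: DF=(4075799/4000000 − 23/800·(0.990400+0.969200+0.926100+0.892000))/(1+23/800) = 8849/10000 ≈ 0.884900
step 6 [3y] zero: DF = P = 849/1000 ≈ 0.849000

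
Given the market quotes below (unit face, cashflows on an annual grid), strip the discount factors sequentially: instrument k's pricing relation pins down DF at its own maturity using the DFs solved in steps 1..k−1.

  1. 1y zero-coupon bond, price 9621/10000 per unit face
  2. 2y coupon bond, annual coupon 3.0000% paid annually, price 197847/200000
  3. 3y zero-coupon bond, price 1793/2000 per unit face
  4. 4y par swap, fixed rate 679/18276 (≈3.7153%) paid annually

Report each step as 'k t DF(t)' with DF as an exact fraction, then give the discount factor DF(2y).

step 1 [1y] zero: DF = P = 9621/10000 ≈ 0.962100
step 2 [2y] bond c/1=3/100: DF=(197847/200000 − 3/100·(0.962100))/(1+3/100) = 2331/2500 ≈ 0.932400
step 3 [3y] zero: DF = P = 1793/2000 ≈ 0.896500
step 4 [4y] swap r/1=679/18276: DF=(1 − 679/18276·(0.962100+0.932400+0.896500))/(1+679/18276) = 4321/5000 ≈ 0.864200

1 1 9621/10000
2 2 2331/2500
3 3 1793/2000
4 4 4321/5000
DF(2y) = 2331/2500 ≈ 0.932400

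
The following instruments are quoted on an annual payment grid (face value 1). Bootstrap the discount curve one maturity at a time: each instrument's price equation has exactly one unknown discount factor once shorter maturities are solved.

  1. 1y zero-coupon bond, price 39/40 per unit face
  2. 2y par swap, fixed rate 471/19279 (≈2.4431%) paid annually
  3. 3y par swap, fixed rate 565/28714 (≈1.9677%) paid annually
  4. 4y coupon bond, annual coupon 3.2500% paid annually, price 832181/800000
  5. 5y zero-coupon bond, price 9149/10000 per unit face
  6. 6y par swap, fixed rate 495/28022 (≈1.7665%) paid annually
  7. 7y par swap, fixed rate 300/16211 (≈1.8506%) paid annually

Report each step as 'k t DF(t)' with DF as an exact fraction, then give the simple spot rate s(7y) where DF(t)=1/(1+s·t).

1 1 39/40
2 2 9529/10000
3 3 1887/2000
4 4 9171/10000
5 5 9149/10000
6 6 901/1000
7 7 22/25
s(7y) = (1/(22/25) − 1)/(7) = 3/154 ≈ 1.9481%

step 1 [1y] zero: DF = P = 39/40 ≈ 0.975000
step 2 [2y] swap r/1=471/19279: DF=(1 − 471/19279·(0.975000))/(1+471/19279) = 9529/10000 ≈ 0.952900
step 3 [3y] swap r/1=565/28714: DF=(1 − 565/28714·(0.975000+0.952900))/(1+565/28714) = 1887/2000 ≈ 0.943500
step 4 [4y] bond c/1=13/400: DF=(832181/800000 − 13/400·(0.975000+0.952900+0.943500))/(1+13/400) = 9171/10000 ≈ 0.917100
step 5 [5y] zero: DF = P = 9149/10000 ≈ 0.914900
step 6 [6y] swap r/1=495/28022: DF=(1 − 495/28022·(0.975000+0.952900+0.943500+0.917100+0.914900))/(1+495/28022) = 901/1000 ≈ 0.901000
step 7 [7y] swap r/1=300/16211: DF=(1 − 300/16211·(0.975000+0.952900+0.943500+0.917100+0.914900+0.901000))/(1+300/16211) = 22/25 ≈ 0.880000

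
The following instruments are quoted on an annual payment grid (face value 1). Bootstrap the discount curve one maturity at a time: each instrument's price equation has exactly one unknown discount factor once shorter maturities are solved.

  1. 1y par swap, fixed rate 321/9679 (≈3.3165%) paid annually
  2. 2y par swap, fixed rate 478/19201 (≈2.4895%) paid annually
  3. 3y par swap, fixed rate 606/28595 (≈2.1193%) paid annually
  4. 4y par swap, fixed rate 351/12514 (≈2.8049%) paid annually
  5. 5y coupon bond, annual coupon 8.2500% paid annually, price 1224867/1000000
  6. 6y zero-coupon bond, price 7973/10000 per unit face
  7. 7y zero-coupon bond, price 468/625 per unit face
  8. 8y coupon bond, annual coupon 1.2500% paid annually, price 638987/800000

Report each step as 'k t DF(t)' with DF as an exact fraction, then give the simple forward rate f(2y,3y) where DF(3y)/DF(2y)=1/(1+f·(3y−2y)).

1 1 9679/10000
2 2 4761/5000
3 3 4697/5000
4 4 8947/10000
5 5 4227/5000
6 6 7973/10000
7 7 468/625
8 8 713/1000
f(2y,3y) = ((4761/5000)/(4697/5000) − 1)/(1) = 64/4697 ≈ 1.3626%

step 1 [1y] swap r/1=321/9679: DF=(1 − 321/9679·(0))/(1+321/9679) = 9679/10000 ≈ 0.967900
step 2 [2y] swap r/1=478/19201: DF=(1 − 478/19201·(0.967900))/(1+478/19201) = 4761/5000 ≈ 0.952200
step 3 [3y] swap r/1=606/28595: DF=(1 − 606/28595·(0.967900+0.952200))/(1+606/28595) = 4697/5000 ≈ 0.939400
step 4 [4y] swap r/1=351/12514: DF=(1 − 351/12514·(0.967900+0.952200+0.939400))/(1+351/12514) = 8947/10000 ≈ 0.894700
step 5 [5y] bond c/1=33/400: DF=(1224867/1000000 − 33/400·(0.967900+0.952200+0.939400+0.894700))/(1+33/400) = 4227/5000 ≈ 0.845400
step 6 [6y] zero: DF = P = 7973/10000 ≈ 0.797300
step 7 [7y] zero: DF = P = 468/625 ≈ 0.748800
step 8 [8y] bond c/1=1/80: DF=(638987/800000 − 1/80·(0.967900+0.952200+0.939400+0.894700+0.845400+0.797300+0.748800))/(1+1/80) = 713/1000 ≈ 0.713000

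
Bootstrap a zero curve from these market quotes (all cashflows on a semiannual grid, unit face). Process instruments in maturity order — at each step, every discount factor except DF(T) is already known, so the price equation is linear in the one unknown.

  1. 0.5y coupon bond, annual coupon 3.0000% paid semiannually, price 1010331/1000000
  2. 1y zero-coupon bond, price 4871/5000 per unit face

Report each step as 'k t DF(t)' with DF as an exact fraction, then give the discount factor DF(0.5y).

1 1/2 4977/5000
2 1 4871/5000
DF(0.5y) = 4977/5000 ≈ 0.995400

step 1 [0.5y] bond c/2=3/200: DF=(1010331/1000000 − 3/200·(0))/(1+3/200) = 4977/5000 ≈ 0.995400
step 2 [1y] zero: DF = P = 4871/5000 ≈ 0.974200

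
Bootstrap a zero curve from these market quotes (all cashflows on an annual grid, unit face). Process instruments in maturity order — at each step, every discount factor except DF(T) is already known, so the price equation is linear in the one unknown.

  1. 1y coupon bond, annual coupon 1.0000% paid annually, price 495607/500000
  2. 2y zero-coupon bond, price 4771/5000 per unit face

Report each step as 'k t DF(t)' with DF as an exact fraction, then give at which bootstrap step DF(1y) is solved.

step 1 [1y] bond c/1=1/100: DF=(495607/500000 − 1/100·(0))/(1+1/100) = 4907/5000 ≈ 0.981400
step 2 [2y] zero: DF = P = 4771/5000 ≈ 0.954200

1 1 4907/5000
2 2 4771/5000
DF(1y) is solved at step 1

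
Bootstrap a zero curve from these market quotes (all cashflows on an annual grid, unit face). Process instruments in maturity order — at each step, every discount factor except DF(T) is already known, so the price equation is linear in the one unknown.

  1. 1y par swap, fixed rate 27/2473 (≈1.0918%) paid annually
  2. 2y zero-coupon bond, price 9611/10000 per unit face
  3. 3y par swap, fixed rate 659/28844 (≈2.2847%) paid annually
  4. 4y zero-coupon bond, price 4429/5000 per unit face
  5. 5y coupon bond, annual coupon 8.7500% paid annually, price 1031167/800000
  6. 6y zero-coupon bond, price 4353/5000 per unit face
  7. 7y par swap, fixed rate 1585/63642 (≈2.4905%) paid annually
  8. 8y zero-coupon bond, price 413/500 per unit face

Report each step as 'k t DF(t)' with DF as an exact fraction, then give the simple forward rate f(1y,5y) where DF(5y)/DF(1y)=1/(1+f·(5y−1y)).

1 1 2473/2500
2 2 9611/10000
3 3 9341/10000
4 4 4429/5000
5 5 8819/10000
6 6 4353/5000
7 7 1683/2000
8 8 413/500
f(1y,5y) = ((2473/2500)/(8819/10000) − 1)/(4) = 1073/35276 ≈ 3.0417%

step 1 [1y] swap r/1=27/2473: DF=(1 − 27/2473·(0))/(1+27/2473) = 2473/2500 ≈ 0.989200
step 2 [2y] zero: DF = P = 9611/10000 ≈ 0.961100
step 3 [3y] swap r/1=659/28844: DF=(1 − 659/28844·(0.989200+0.961100))/(1+659/28844) = 9341/10000 ≈ 0.934100
step 4 [4y] zero: DF = P = 4429/5000 ≈ 0.885800
step 5 [5y] bond c/1=7/80: DF=(1031167/800000 − 7/80·(0.989200+0.961100+0.934100+0.885800))/(1+7/80) = 8819/10000 ≈ 0.881900
step 6 [6y] zero: DF = P = 4353/5000 ≈ 0.870600
step 7 [7y] swap r/1=1585/63642: DF=(1 − 1585/63642·(0.989200+0.961100+0.934100+0.885800+0.881900+0.870600))/(1+1585/63642) = 1683/2000 ≈ 0.841500
step 8 [8y] zero: DF = P = 413/500 ≈ 0.826000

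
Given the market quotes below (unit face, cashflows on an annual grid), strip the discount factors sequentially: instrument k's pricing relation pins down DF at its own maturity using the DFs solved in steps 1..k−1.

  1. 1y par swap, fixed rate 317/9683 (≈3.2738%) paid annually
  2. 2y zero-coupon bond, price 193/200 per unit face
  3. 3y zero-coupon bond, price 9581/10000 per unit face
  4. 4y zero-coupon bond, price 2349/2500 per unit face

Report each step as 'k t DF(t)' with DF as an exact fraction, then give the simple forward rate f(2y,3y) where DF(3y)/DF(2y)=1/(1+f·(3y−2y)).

1 1 9683/10000
2 2 193/200
3 3 9581/10000
4 4 2349/2500
f(2y,3y) = ((193/200)/(9581/10000) − 1)/(1) = 69/9581 ≈ 0.7202%

step 1 [1y] swap r/1=317/9683: DF=(1 − 317/9683·(0))/(1+317/9683) = 9683/10000 ≈ 0.968300
step 2 [2y] zero: DF = P = 193/200 ≈ 0.965000
step 3 [3y] zero: DF = P = 9581/10000 ≈ 0.958100
step 4 [4y] zero: DF = P = 2349/2500 ≈ 0.939600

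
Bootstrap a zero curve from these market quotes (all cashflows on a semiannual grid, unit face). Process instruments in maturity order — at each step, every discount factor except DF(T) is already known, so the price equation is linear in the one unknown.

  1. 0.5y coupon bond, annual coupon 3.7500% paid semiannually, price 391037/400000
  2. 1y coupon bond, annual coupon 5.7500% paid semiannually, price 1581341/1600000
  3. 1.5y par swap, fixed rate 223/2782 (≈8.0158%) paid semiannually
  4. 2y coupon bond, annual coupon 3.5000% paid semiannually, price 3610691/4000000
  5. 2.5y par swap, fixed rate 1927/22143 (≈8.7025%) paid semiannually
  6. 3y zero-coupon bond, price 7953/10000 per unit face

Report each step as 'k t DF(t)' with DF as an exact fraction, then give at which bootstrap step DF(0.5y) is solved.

1 1/2 2399/2500
2 1 9339/10000
3 3/2 1777/2000
4 2 8393/10000
5 5/2 8073/10000
6 3 7953/10000
DF(0.5y) is solved at step 1

step 1 [0.5y] bond c/2=3/160: DF=(391037/400000 − 3/160·(0))/(1+3/160) = 2399/2500 ≈ 0.959600
step 2 [1y] bond c/2=23/800: DF=(1581341/1600000 − 23/800·(0.959600))/(1+23/800) = 9339/10000 ≈ 0.933900
step 3 [1.5y] swap r/2=223/5564: DF=(1 − 223/5564·(0.959600+0.933900))/(1+223/5564) = 1777/2000 ≈ 0.888500
step 4 [2y] bond c/2=7/400: DF=(3610691/4000000 − 7/400·(0.959600+0.933900+0.888500))/(1+7/400) = 8393/10000 ≈ 0.839300
step 5 [2.5y] swap r/2=1927/44286: DF=(1 − 1927/44286·(0.959600+0.933900+0.888500+0.839300))/(1+1927/44286) = 8073/10000 ≈ 0.807300
step 6 [3y] zero: DF = P = 7953/10000 ≈ 0.795300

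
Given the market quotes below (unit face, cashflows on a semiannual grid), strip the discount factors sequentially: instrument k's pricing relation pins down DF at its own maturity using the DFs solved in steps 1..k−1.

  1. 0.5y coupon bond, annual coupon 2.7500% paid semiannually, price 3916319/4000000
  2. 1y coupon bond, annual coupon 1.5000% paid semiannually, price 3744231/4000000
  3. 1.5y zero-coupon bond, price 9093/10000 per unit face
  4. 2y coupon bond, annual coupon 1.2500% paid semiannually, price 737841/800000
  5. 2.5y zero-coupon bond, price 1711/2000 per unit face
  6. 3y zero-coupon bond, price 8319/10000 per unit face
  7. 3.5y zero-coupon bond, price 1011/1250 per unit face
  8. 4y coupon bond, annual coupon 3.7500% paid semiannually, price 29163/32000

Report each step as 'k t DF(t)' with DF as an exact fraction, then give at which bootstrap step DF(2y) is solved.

step 1 [0.5y] bond c/2=11/800: DF=(3916319/4000000 − 11/800·(0))/(1+11/800) = 4829/5000 ≈ 0.965800
step 2 [1y] bond c/2=3/400: DF=(3744231/4000000 − 3/400·(0.965800))/(1+3/400) = 9219/10000 ≈ 0.921900
step 3 [1.5y] zero: DF = P = 9093/10000 ≈ 0.909300
step 4 [2y] bond c/2=1/160: DF=(737841/800000 − 1/160·(0.965800+0.921900+0.909300))/(1+1/160) = 562/625 ≈ 0.899200
step 5 [2.5y] zero: DF = P = 1711/2000 ≈ 0.855500
step 6 [3y] zero: DF = P = 8319/10000 ≈ 0.831900
step 7 [3.5y] zero: DF = P = 1011/1250 ≈ 0.808800
step 8 [4y] bond c/2=3/160: DF=(29163/32000 − 3/160·(0.965800+0.921900+0.909300+0.899200+0.855500+0.831900+0.808800))/(1+3/160) = 3903/5000 ≈ 0.780600

1 1/2 4829/5000
2 1 9219/10000
3 3/2 9093/10000
4 2 562/625
5 5/2 1711/2000
6 3 8319/10000
7 7/2 1011/1250
8 4 3903/5000
DF(2y) is solved at step 4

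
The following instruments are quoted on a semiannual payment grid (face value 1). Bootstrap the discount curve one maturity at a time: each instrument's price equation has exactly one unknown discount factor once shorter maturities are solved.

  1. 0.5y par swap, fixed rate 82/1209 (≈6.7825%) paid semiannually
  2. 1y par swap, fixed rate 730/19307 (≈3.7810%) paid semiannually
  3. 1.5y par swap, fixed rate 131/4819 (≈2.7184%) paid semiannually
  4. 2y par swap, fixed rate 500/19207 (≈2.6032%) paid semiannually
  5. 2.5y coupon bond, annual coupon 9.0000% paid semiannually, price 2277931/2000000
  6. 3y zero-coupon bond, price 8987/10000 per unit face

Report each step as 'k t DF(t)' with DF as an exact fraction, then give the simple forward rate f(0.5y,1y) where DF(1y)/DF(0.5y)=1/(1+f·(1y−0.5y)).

step 1 [0.5y] swap r/2=41/1209: DF=(1 − 41/1209·(0))/(1+41/1209) = 1209/1250 ≈ 0.967200
step 2 [1y] swap r/2=365/19307: DF=(1 − 365/19307·(0.967200))/(1+365/19307) = 1927/2000 ≈ 0.963500
step 3 [1.5y] swap r/2=131/9638: DF=(1 − 131/9638·(0.967200+0.963500))/(1+131/9638) = 9607/10000 ≈ 0.960700
step 4 [2y] swap r/2=250/19207: DF=(1 − 250/19207·(0.967200+0.963500+0.960700))/(1+250/19207) = 19/20 ≈ 0.950000
step 5 [2.5y] bond c/2=9/200: DF=(2277931/2000000 − 9/200·(0.967200+0.963500+0.960700+0.950000))/(1+9/200) = 1849/2000 ≈ 0.924500
step 6 [3y] zero: DF = P = 8987/10000 ≈ 0.898700

1 1/2 1209/1250
2 1 1927/2000
3 3/2 9607/10000
4 2 19/20
5 5/2 1849/2000
6 3 8987/10000
f(0.5y,1y) = ((1209/1250)/(1927/2000) − 1)/(1/2) = 74/9635 ≈ 0.7680%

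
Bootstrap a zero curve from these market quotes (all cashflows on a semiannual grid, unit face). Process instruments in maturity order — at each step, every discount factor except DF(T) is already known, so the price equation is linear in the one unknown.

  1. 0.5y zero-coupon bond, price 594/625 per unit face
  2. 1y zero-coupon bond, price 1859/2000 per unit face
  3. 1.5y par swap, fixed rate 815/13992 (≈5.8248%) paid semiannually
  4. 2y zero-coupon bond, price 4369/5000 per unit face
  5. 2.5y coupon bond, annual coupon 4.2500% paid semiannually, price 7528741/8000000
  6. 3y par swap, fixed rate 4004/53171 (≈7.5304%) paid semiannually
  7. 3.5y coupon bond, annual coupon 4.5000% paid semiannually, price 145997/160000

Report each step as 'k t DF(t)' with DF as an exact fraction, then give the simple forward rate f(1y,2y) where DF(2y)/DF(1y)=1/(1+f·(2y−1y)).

1 1/2 594/625
2 1 1859/2000
3 3/2 1837/2000
4 2 4369/5000
5 5/2 8451/10000
6 3 3999/5000
7 7/2 3877/5000
f(1y,2y) = ((1859/2000)/(4369/5000) − 1)/(1) = 557/8738 ≈ 6.3745%

step 1 [0.5y] zero: DF = P = 594/625 ≈ 0.950400
step 2 [1y] zero: DF = P = 1859/2000 ≈ 0.929500
step 3 [1.5y] swap r/2=815/27984: DF=(1 − 815/27984·(0.950400+0.929500))/(1+815/27984) = 1837/2000 ≈ 0.918500
step 4 [2y] zero: DF = P = 4369/5000 ≈ 0.873800
step 5 [2.5y] bond c/2=17/800: DF=(7528741/8000000 − 17/800·(0.950400+0.929500+0.918500+0.873800))/(1+17/800) = 8451/10000 ≈ 0.845100
step 6 [3y] swap r/2=2002/53171: DF=(1 − 2002/53171·(0.950400+0.929500+0.918500+0.873800+0.845100))/(1+2002/53171) = 3999/5000 ≈ 0.799800
step 7 [3.5y] bond c/2=9/400: DF=(145997/160000 − 9/400·(0.950400+0.929500+0.918500+0.873800+0.845100+0.799800))/(1+9/400) = 3877/5000 ≈ 0.775400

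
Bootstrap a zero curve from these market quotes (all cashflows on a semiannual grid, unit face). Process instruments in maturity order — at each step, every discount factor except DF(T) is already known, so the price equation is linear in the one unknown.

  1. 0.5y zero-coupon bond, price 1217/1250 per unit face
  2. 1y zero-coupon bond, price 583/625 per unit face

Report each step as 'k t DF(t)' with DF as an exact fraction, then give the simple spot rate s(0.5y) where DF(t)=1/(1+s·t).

step 1 [0.5y] zero: DF = P = 1217/1250 ≈ 0.973600
step 2 [1y] zero: DF = P = 583/625 ≈ 0.932800

1 1/2 1217/1250
2 1 583/625
s(0.5y) = (1/(1217/1250) − 1)/(1/2) = 66/1217 ≈ 5.4232%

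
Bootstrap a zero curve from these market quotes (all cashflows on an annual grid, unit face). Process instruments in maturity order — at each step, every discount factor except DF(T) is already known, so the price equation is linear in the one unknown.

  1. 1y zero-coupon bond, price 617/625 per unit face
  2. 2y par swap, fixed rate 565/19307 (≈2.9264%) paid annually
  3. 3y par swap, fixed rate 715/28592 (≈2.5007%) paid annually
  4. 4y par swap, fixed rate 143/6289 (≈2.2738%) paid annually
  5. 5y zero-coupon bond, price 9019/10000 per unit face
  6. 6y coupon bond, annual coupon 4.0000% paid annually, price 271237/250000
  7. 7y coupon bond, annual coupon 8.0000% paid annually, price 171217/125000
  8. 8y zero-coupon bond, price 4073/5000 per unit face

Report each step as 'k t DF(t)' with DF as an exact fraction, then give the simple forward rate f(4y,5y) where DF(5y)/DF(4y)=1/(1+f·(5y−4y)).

step 1 [1y] zero: DF = P = 617/625 ≈ 0.987200
step 2 [2y] swap r/1=565/19307: DF=(1 − 565/19307·(0.987200))/(1+565/19307) = 1887/2000 ≈ 0.943500
step 3 [3y] swap r/1=715/28592: DF=(1 − 715/28592·(0.987200+0.943500))/(1+715/28592) = 1857/2000 ≈ 0.928500
step 4 [4y] swap r/1=143/6289: DF=(1 − 143/6289·(0.987200+0.943500+0.928500))/(1+143/6289) = 4571/5000 ≈ 0.914200
step 5 [5y] zero: DF = P = 9019/10000 ≈ 0.901900
step 6 [6y] bond c/1=1/25: DF=(271237/250000 − 1/25·(0.987200+0.943500+0.928500+0.914200+0.901900))/(1+1/25) = 4317/5000 ≈ 0.863400
step 7 [7y] bond c/1=2/25: DF=(171217/125000 − 2/25·(0.987200+0.943500+0.928500+0.914200+0.901900+0.863400))/(1+2/25) = 429/500 ≈ 0.858000
step 8 [8y] zero: DF = P = 4073/5000 ≈ 0.814600

1 1 617/625
2 2 1887/2000
3 3 1857/2000
4 4 4571/5000
5 5 9019/10000
6 6 4317/5000
7 7 429/500
8 8 4073/5000
f(4y,5y) = ((4571/5000)/(9019/10000) − 1)/(1) = 123/9019 ≈ 1.3638%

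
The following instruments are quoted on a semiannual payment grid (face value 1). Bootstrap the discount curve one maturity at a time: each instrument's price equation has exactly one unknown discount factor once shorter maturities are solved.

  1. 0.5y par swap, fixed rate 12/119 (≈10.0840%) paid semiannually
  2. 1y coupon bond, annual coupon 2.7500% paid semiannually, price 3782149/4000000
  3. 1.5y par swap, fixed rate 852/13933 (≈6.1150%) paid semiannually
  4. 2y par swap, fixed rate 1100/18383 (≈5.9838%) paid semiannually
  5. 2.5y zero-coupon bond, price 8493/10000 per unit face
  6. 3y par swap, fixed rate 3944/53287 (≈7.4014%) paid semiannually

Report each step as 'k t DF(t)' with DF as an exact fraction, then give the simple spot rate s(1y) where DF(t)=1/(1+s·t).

1 1/2 119/125
2 1 4599/5000
3 3/2 2287/2500
4 2 89/100
5 5/2 8493/10000
6 3 2007/2500
s(1y) = (1/(4599/5000) − 1)/(1) = 401/4599 ≈ 8.7193%

step 1 [0.5y] swap r/2=6/119: DF=(1 − 6/119·(0))/(1+6/119) = 119/125 ≈ 0.952000
step 2 [1y] bond c/2=11/800: DF=(3782149/4000000 − 11/800·(0.952000))/(1+11/800) = 4599/5000 ≈ 0.919800
step 3 [1.5y] swap r/2=426/13933: DF=(1 − 426/13933·(0.952000+0.919800))/(1+426/13933) = 2287/2500 ≈ 0.914800
step 4 [2y] swap r/2=550/18383: DF=(1 − 550/18383·(0.952000+0.919800+0.914800))/(1+550/18383) = 89/100 ≈ 0.890000
step 5 [2.5y] zero: DF = P = 8493/10000 ≈ 0.849300
step 6 [3y] swap r/2=1972/53287: DF=(1 − 1972/53287·(0.952000+0.919800+0.914800+0.890000+0.849300))/(1+1972/53287) = 2007/2500 ≈ 0.802800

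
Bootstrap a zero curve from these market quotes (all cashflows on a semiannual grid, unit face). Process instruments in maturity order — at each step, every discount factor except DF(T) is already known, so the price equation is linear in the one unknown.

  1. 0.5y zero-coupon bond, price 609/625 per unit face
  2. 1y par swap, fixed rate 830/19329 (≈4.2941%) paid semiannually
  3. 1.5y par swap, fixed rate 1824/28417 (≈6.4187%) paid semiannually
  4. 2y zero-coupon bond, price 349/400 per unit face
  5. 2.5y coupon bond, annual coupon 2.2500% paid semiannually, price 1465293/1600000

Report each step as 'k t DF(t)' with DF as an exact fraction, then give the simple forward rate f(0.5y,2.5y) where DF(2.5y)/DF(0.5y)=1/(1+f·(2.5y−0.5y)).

step 1 [0.5y] zero: DF = P = 609/625 ≈ 0.974400
step 2 [1y] swap r/2=415/19329: DF=(1 − 415/19329·(0.974400))/(1+415/19329) = 1917/2000 ≈ 0.958500
step 3 [1.5y] swap r/2=912/28417: DF=(1 − 912/28417·(0.974400+0.958500))/(1+912/28417) = 568/625 ≈ 0.908800
step 4 [2y] zero: DF = P = 349/400 ≈ 0.872500
step 5 [2.5y] bond c/2=9/800: DF=(1465293/1600000 − 9/800·(0.974400+0.958500+0.908800+0.872500))/(1+9/800) = 8643/10000 ≈ 0.864300

1 1/2 609/625
2 1 1917/2000
3 3/2 568/625
4 2 349/400
5 5/2 8643/10000
f(0.5y,2.5y) = ((609/625)/(8643/10000) − 1)/(2) = 367/5762 ≈ 6.3693%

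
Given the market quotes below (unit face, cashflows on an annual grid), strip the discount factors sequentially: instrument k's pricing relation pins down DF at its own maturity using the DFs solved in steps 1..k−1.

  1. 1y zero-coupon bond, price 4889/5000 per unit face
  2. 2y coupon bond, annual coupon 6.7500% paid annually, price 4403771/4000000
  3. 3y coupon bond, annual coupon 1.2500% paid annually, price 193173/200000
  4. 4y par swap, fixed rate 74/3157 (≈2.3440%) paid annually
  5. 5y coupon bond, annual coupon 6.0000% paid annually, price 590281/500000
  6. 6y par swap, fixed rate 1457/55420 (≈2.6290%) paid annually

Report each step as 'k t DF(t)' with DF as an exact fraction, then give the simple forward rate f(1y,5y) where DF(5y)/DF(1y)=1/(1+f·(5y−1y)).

step 1 [1y] zero: DF = P = 4889/5000 ≈ 0.977800
step 2 [2y] bond c/1=27/400: DF=(4403771/4000000 − 27/400·(0.977800))/(1+27/400) = 1939/2000 ≈ 0.969500
step 3 [3y] bond c/1=1/80: DF=(193173/200000 − 1/80·(0.977800+0.969500))/(1+1/80) = 9299/10000 ≈ 0.929900
step 4 [4y] swap r/1=74/3157: DF=(1 − 74/3157·(0.977800+0.969500+0.929900))/(1+74/3157) = 1139/1250 ≈ 0.911200
step 5 [5y] bond c/1=3/50: DF=(590281/500000 − 3/50·(0.977800+0.969500+0.929900+0.911200))/(1+3/50) = 8993/10000 ≈ 0.899300
step 6 [6y] swap r/1=1457/55420: DF=(1 − 1457/55420·(0.977800+0.969500+0.929900+0.911200+0.899300))/(1+1457/55420) = 8543/10000 ≈ 0.854300

1 1 4889/5000
2 2 1939/2000
3 3 9299/10000
4 4 1139/1250
5 5 8993/10000
6 6 8543/10000
f(1y,5y) = ((4889/5000)/(8993/10000) − 1)/(4) = 785/35972 ≈ 2.1823%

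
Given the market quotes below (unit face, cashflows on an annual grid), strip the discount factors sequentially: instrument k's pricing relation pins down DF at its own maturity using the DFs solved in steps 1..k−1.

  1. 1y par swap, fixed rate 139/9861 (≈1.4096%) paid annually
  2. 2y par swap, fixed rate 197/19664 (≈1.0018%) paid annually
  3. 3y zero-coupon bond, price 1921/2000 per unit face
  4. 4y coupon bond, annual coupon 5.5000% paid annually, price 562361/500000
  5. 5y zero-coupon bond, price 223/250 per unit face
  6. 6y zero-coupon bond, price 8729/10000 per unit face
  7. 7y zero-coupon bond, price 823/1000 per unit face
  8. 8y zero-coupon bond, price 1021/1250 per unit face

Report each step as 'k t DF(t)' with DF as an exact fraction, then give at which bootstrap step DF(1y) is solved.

1 1 9861/10000
2 2 9803/10000
3 3 1921/2000
4 4 1827/2000
5 5 223/250
6 6 8729/10000
7 7 823/1000
8 8 1021/1250
DF(1y) is solved at step 1

step 1 [1y] swap r/1=139/9861: DF=(1 − 139/9861·(0))/(1+139/9861) = 9861/10000 ≈ 0.986100
step 2 [2y] swap r/1=197/19664: DF=(1 − 197/19664·(0.986100))/(1+197/19664) = 9803/10000 ≈ 0.980300
step 3 [3y] zero: DF = P = 1921/2000 ≈ 0.960500
step 4 [4y] bond c/1=11/200: DF=(562361/500000 − 11/200·(0.986100+0.980300+0.960500))/(1+11/200) = 1827/2000 ≈ 0.913500
step 5 [5y] zero: DF = P = 223/250 ≈ 0.892000
step 6 [6y] zero: DF = P = 8729/10000 ≈ 0.872900
step 7 [7y] zero: DF = P = 823/1000 ≈ 0.823000
step 8 [8y] zero: DF = P = 1021/1250 ≈ 0.816800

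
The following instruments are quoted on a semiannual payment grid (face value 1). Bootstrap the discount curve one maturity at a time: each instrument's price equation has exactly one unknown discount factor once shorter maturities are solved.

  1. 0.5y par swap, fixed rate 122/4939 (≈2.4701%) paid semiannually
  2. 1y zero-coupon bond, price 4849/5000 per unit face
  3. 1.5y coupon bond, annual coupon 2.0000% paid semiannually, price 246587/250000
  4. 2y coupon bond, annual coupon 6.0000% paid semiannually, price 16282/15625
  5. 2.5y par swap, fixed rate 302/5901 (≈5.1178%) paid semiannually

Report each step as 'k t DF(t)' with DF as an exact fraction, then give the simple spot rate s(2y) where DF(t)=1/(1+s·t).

1 1/2 4939/5000
2 1 4849/5000
3 3/2 2393/2500
4 2 2317/2500
5 5/2 1099/1250
s(2y) = (1/(2317/2500) − 1)/(2) = 183/4634 ≈ 3.9491%

step 1 [0.5y] swap r/2=61/4939: DF=(1 − 61/4939·(0))/(1+61/4939) = 4939/5000 ≈ 0.987800
step 2 [1y] zero: DF = P = 4849/5000 ≈ 0.969800
step 3 [1.5y] bond c/2=1/100: DF=(246587/250000 − 1/100·(0.987800+0.969800))/(1+1/100) = 2393/2500 ≈ 0.957200
step 4 [2y] bond c/2=3/100: DF=(16282/15625 − 3/100·(0.987800+0.969800+0.957200))/(1+3/100) = 2317/2500 ≈ 0.926800
step 5 [2.5y] swap r/2=151/5901: DF=(1 − 151/5901·(0.987800+0.969800+0.957200+0.926800))/(1+151/5901) = 1099/1250 ≈ 0.879200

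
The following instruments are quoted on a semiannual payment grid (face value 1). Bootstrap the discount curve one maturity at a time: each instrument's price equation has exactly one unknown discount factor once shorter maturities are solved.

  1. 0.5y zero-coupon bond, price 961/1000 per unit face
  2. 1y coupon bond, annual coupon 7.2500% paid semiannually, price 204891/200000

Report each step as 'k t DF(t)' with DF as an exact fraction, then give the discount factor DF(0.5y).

1 1/2 961/1000
2 1 191/200
DF(0.5y) = 961/1000 ≈ 0.961000

step 1 [0.5y] zero: DF = P = 961/1000 ≈ 0.961000
step 2 [1y] bond c/2=29/800: DF=(204891/200000 − 29/800·(0.961000))/(1+29/800) = 191/200 ≈ 0.955000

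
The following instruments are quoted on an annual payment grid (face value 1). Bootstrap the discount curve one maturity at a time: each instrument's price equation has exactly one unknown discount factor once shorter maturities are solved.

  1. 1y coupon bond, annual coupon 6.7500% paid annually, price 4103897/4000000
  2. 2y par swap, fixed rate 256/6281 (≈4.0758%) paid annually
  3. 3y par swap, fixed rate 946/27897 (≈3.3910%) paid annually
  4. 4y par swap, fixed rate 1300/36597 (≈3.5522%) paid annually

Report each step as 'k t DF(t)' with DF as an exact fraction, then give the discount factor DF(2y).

step 1 [1y] bond c/1=27/400: DF=(4103897/4000000 − 27/400·(0))/(1+27/400) = 9611/10000 ≈ 0.961100
step 2 [2y] swap r/1=256/6281: DF=(1 − 256/6281·(0.961100))/(1+256/6281) = 577/625 ≈ 0.923200
step 3 [3y] swap r/1=946/27897: DF=(1 − 946/27897·(0.961100+0.923200))/(1+946/27897) = 4527/5000 ≈ 0.905400
step 4 [4y] swap r/1=1300/36597: DF=(1 − 1300/36597·(0.961100+0.923200+0.905400))/(1+1300/36597) = 87/100 ≈ 0.870000

1 1 9611/10000
2 2 577/625
3 3 4527/5000
4 4 87/100
DF(2y) = 577/625 ≈ 0.923200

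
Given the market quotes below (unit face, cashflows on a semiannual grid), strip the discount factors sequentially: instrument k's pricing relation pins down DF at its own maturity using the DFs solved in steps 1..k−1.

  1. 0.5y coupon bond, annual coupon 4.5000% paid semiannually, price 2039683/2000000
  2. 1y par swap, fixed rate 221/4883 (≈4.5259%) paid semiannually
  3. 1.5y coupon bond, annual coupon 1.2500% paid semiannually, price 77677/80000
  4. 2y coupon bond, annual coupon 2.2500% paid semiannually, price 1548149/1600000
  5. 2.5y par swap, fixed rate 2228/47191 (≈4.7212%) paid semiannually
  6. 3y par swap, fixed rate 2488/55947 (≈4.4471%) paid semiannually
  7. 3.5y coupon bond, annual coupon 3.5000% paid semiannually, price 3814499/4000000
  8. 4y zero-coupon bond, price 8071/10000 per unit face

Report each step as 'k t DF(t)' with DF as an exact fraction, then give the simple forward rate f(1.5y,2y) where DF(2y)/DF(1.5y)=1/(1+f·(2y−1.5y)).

step 1 [0.5y] bond c/2=9/400: DF=(2039683/2000000 − 9/400·(0))/(1+9/400) = 4987/5000 ≈ 0.997400
step 2 [1y] swap r/2=221/9766: DF=(1 − 221/9766·(0.997400))/(1+221/9766) = 4779/5000 ≈ 0.955800
step 3 [1.5y] bond c/2=1/160: DF=(77677/80000 − 1/160·(0.997400+0.955800))/(1+1/160) = 1191/1250 ≈ 0.952800
step 4 [2y] bond c/2=9/800: DF=(1548149/1600000 − 9/800·(0.997400+0.955800+0.952800))/(1+9/800) = 1849/2000 ≈ 0.924500
step 5 [2.5y] swap r/2=1114/47191: DF=(1 − 1114/47191·(0.997400+0.955800+0.952800+0.924500))/(1+1114/47191) = 4443/5000 ≈ 0.888600
step 6 [3y] swap r/2=1244/55947: DF=(1 − 1244/55947·(0.997400+0.955800+0.952800+0.924500+0.888600))/(1+1244/55947) = 2189/2500 ≈ 0.875600
step 7 [3.5y] bond c/2=7/400: DF=(3814499/4000000 − 7/400·(0.997400+0.955800+0.952800+0.924500+0.888600+0.875600))/(1+7/400) = 841/1000 ≈ 0.841000
step 8 [4y] zero: DF = P = 8071/10000 ≈ 0.807100

1 1/2 4987/5000
2 1 4779/5000
3 3/2 1191/1250
4 2 1849/2000
5 5/2 4443/5000
6 3 2189/2500
7 7/2 841/1000
8 4 8071/10000
f(1.5y,2y) = ((1191/1250)/(1849/2000) − 1)/(1/2) = 566/9245 ≈ 6.1222%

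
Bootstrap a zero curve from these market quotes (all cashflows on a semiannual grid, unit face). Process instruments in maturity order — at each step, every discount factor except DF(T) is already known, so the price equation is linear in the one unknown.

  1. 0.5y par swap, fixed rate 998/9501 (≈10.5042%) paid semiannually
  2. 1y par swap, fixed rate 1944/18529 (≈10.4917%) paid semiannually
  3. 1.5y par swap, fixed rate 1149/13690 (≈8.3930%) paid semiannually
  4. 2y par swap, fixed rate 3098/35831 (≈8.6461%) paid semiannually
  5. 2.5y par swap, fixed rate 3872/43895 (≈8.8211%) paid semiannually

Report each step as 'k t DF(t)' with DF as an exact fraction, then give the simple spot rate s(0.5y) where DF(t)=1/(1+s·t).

1 1/2 9501/10000
2 1 2257/2500
3 3/2 8851/10000
4 2 8451/10000
5 5/2 504/625
s(0.5y) = (1/(9501/10000) − 1)/(1/2) = 998/9501 ≈ 10.5042%

step 1 [0.5y] swap r/2=499/9501: DF=(1 − 499/9501·(0))/(1+499/9501) = 9501/10000 ≈ 0.950100
step 2 [1y] swap r/2=972/18529: DF=(1 − 972/18529·(0.950100))/(1+972/18529) = 2257/2500 ≈ 0.902800
step 3 [1.5y] swap r/2=1149/27380: DF=(1 − 1149/27380·(0.950100+0.902800))/(1+1149/27380) = 8851/10000 ≈ 0.885100
step 4 [2y] swap r/2=1549/35831: DF=(1 − 1549/35831·(0.950100+0.902800+0.885100))/(1+1549/35831) = 8451/10000 ≈ 0.845100
step 5 [2.5y] swap r/2=1936/43895: DF=(1 − 1936/43895·(0.950100+0.902800+0.885100+0.845100))/(1+1936/43895) = 504/625 ≈ 0.806400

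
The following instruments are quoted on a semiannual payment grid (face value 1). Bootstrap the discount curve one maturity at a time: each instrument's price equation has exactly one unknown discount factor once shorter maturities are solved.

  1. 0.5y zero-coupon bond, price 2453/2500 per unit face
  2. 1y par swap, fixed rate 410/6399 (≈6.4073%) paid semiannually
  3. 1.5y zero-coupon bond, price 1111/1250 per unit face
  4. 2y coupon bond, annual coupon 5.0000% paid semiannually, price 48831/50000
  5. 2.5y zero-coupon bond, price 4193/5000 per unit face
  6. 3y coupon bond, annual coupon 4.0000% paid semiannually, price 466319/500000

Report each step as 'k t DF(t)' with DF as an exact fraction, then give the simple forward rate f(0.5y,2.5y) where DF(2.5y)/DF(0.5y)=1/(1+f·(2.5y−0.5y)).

1 1/2 2453/2500
2 1 1877/2000
3 3/2 1111/1250
4 2 8843/10000
5 5/2 4193/5000
6 3 1651/2000
f(0.5y,2.5y) = ((2453/2500)/(4193/5000) − 1)/(2) = 713/8386 ≈ 8.5023%

step 1 [0.5y] zero: DF = P = 2453/2500 ≈ 0.981200
step 2 [1y] swap r/2=205/6399: DF=(1 − 205/6399·(0.981200))/(1+205/6399) = 1877/2000 ≈ 0.938500
step 3 [1.5y] zero: DF = P = 1111/1250 ≈ 0.888800
step 4 [2y] bond c/2=1/40: DF=(48831/50000 − 1/40·(0.981200+0.938500+0.888800))/(1+1/40) = 8843/10000 ≈ 0.884300
step 5 [2.5y] zero: DF = P = 4193/5000 ≈ 0.838600
step 6 [3y] bond c/2=1/50: DF=(466319/500000 − 1/50·(0.981200+0.938500+0.888800+0.884300+0.838600))/(1+1/50) = 1651/2000 ≈ 0.825500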